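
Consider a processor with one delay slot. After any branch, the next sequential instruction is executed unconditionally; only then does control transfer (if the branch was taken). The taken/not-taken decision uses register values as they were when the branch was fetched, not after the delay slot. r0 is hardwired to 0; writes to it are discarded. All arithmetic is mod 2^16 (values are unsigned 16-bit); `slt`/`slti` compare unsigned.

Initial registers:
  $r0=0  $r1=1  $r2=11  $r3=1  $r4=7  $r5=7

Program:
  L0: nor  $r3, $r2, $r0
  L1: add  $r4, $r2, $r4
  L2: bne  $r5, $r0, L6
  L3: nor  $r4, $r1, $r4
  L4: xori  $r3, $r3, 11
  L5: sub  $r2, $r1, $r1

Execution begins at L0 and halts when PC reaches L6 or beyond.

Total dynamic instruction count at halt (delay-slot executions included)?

  step pc=0: nor  $r3, $r2, $r0  regs=(0,1,11,65524,7,7)
  step pc=1: add  $r4, $r2, $r4  regs=(0,1,11,65524,18,7)
  step pc=2: bne  $r5, $r0, L6  cond=T  regs=(0,1,11,65524,18,7)
  step pc=3: nor  $r4, $r1, $r4  regs=(0,1,11,65524,65516,7)

4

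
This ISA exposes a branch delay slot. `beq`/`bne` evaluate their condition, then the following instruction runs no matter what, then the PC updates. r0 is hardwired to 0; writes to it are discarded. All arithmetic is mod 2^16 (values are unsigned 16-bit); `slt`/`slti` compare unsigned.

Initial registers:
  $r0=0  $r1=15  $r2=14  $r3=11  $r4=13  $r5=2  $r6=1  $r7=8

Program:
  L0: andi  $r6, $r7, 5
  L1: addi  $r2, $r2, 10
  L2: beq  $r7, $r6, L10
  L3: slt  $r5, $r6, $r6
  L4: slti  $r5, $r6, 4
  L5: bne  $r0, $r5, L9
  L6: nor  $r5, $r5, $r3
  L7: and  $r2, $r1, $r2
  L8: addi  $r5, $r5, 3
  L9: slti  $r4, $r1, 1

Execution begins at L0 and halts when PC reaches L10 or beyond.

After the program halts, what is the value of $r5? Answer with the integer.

65524

PC=0  andi  $r6, $r7, 5      | $r0=0 $r1=15 $r2=14 $r3=11 $r4=13 $r5=2 $r6=0 $r7=8
PC=1  addi  $r2, $r2, 10     | $r0=0 $r1=15 $r2=24 $r3=11 $r4=13 $r5=2 $r6=0 $r7=8
PC=2  beq  $r7, $r6, L10     | $r0=0 $r1=15 $r2=24 $r3=11 $r4=13 $r5=2 $r6=0 $r7=8  [not taken]
PC=3  slt  $r5, $r6, $r6     | $r0=0 $r1=15 $r2=24 $r3=11 $r4=13 $r5=0 $r6=0 $r7=8
PC=4  slti  $r5, $r6, 4      | $r0=0 $r1=15 $r2=24 $r3=11 $r4=13 $r5=1 $r6=0 $r7=8
PC=5  bne  $r0, $r5, L9      | $r0=0 $r1=15 $r2=24 $r3=11 $r4=13 $r5=1 $r6=0 $r7=8  [TAKEN]
PC=6  nor  $r5, $r5, $r3     | $r0=0 $r1=15 $r2=24 $r3=11 $r4=13 $r5=65524 $r6=0 $r7=8
PC=9  slti  $r4, $r1, 1      | $r0=0 $r1=15 $r2=24 $r3=11 $r4=0 $r5=65524 $r6=0 $r7=8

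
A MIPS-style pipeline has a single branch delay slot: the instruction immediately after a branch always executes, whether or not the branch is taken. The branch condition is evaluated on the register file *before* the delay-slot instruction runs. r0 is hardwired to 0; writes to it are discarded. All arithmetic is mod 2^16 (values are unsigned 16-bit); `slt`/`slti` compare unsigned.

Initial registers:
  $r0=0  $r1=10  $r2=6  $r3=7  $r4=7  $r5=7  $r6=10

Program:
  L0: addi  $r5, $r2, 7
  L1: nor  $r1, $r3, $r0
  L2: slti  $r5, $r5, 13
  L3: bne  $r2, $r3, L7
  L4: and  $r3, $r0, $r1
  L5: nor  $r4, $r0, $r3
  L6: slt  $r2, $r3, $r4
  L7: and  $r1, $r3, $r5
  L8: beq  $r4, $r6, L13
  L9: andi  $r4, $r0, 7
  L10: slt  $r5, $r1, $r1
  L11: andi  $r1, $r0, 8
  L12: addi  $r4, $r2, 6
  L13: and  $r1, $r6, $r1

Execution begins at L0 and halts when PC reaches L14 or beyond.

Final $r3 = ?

#0 addi  $r5, $r2, 7 ; 0/10/6/7/7/13/10
#1 nor  $r1, $r3, $r0 ; 0/65528/6/7/7/13/10
#2 slti  $r5, $r5, 13 ; 0/65528/6/7/7/0/10
#3 bne  $r2, $r3, L7 ; 0/65528/6/7/7/0/10 ; →target
#4 and  $r3, $r0, $r1 ; 0/65528/6/0/7/0/10
#7 and  $r1, $r3, $r5 ; 0/0/6/0/7/0/10
#8 beq  $r4, $r6, L13 ; 0/0/6/0/7/0/10 ; →fallthru
#9 andi  $r4, $r0, 7 ; 0/0/6/0/0/0/10
#10 slt  $r5, $r1, $r1 ; 0/0/6/0/0/0/10
#11 andi  $r1, $r0, 8 ; 0/0/6/0/0/0/10
#12 addi  $r4, $r2, 6 ; 0/0/6/0/12/0/10
#13 and  $r1, $r6, $r1 ; 0/0/6/0/12/0/10

0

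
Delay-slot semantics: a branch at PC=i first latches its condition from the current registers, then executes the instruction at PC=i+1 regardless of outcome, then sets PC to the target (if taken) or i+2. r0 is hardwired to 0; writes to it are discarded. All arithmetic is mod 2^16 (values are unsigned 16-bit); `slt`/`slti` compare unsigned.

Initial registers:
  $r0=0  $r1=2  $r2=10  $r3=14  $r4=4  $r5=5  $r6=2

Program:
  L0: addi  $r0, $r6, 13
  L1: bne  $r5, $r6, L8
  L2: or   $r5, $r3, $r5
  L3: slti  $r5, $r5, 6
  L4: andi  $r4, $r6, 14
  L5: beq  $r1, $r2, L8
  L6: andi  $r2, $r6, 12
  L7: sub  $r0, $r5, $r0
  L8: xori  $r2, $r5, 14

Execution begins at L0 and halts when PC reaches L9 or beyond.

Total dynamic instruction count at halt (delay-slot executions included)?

4

PC=0  addi  $r0, $r6, 13     | $r0=0 $r1=2 $r2=10 $r3=14 $r4=4 $r5=5 $r6=2
PC=1  bne  $r5, $r6, L8      | $r0=0 $r1=2 $r2=10 $r3=14 $r4=4 $r5=5 $r6=2  [TAKEN]
PC=2  or   $r5, $r3, $r5     | $r0=0 $r1=2 $r2=10 $r3=14 $r4=4 $r5=15 $r6=2
PC=8  xori  $r2, $r5, 14     | $r0=0 $r1=2 $r2=1 $r3=14 $r4=4 $r5=15 $r6=2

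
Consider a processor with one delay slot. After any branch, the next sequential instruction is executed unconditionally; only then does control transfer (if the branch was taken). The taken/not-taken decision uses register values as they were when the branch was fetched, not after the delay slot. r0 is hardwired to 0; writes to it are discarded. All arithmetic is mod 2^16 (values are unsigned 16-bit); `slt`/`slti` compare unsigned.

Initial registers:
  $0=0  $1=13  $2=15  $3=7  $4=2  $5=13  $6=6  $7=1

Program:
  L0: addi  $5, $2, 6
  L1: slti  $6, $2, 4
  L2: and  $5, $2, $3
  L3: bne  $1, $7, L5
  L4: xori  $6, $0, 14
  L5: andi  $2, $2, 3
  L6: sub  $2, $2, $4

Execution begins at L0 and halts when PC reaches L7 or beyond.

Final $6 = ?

14

#0 addi  $5, $2, 6 ; 0/13/15/7/2/21/6/1
#1 slti  $6, $2, 4 ; 0/13/15/7/2/21/0/1
#2 and  $5, $2, $3 ; 0/13/15/7/2/7/0/1
#3 bne  $1, $7, L5 ; 0/13/15/7/2/7/0/1 ; →target
#4 xori  $6, $0, 14 ; 0/13/15/7/2/7/14/1
#5 andi  $2, $2, 3 ; 0/13/3/7/2/7/14/1
#6 sub  $2, $2, $4 ; 0/13/1/7/2/7/14/1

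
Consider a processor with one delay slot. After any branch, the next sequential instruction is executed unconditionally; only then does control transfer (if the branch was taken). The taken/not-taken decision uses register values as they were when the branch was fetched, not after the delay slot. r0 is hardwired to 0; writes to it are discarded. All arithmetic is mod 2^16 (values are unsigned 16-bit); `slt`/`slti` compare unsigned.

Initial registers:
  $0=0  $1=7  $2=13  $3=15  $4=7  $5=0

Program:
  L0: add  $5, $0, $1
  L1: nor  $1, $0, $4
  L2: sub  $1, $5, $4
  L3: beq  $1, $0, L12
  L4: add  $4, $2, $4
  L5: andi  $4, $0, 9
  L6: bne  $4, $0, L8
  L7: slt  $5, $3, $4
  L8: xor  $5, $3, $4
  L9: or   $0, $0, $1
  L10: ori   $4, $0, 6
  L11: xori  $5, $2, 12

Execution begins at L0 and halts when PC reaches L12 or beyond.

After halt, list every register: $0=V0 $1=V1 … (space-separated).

[0] add  $5, $0, $1  →  {$0:0, $1:7, $2:13, $3:15, $4:7, $5:7}
[1] nor  $1, $0, $4  →  {$0:0, $1:65528, $2:13, $3:15, $4:7, $5:7}
[2] sub  $1, $5, $4  →  {$0:0, $1:0, $2:13, $3:15, $4:7, $5:7}
[3] beq  $1, $0, L12  →  {$0:0, $1:0, $2:13, $3:15, $4:7, $5:7}  ⟨branch taken⟩
[4] add  $4, $2, $4  →  {$0:0, $1:0, $2:13, $3:15, $4:20, $5:7}

$0=0 $1=0 $2=13 $3=15 $4=20 $5=7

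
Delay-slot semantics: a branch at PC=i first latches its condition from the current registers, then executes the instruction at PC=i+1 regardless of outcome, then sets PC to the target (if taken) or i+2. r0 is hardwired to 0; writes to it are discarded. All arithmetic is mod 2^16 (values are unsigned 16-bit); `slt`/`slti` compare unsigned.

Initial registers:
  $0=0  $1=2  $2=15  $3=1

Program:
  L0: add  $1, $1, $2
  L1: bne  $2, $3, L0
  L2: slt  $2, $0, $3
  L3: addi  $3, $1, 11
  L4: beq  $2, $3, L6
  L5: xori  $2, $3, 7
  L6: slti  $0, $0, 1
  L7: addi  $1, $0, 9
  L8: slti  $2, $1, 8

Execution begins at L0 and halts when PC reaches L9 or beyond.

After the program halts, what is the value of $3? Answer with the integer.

[0] add  $1, $1, $2  →  {$0:0, $1:17, $2:15, $3:1}
[1] bne  $2, $3, L0  →  {$0:0, $1:17, $2:15, $3:1}  ⟨branch taken⟩
[2] slt  $2, $0, $3  →  {$0:0, $1:17, $2:1, $3:1}
[0] add  $1, $1, $2  →  {$0:0, $1:18, $2:1, $3:1}
[1] bne  $2, $3, L0  →  {$0:0, $1:18, $2:1, $3:1}  ⟨branch fallthrough⟩
[2] slt  $2, $0, $3  →  {$0:0, $1:18, $2:1, $3:1}
[3] addi  $3, $1, 11  →  {$0:0, $1:18, $2:1, $3:29}
[4] beq  $2, $3, L6  →  {$0:0, $1:18, $2:1, $3:29}  ⟨branch fallthrough⟩
[5] xori  $2, $3, 7  →  {$0:0, $1:18, $2:26, $3:29}
[6] slti  $0, $0, 1  →  {$0:0, $1:18, $2:26, $3:29}
[7] addi  $1, $0, 9  →  {$0:0, $1:9, $2:26, $3:29}
[8] slti  $2, $1, 8  →  {$0:0, $1:9, $2:0, $3:29}

29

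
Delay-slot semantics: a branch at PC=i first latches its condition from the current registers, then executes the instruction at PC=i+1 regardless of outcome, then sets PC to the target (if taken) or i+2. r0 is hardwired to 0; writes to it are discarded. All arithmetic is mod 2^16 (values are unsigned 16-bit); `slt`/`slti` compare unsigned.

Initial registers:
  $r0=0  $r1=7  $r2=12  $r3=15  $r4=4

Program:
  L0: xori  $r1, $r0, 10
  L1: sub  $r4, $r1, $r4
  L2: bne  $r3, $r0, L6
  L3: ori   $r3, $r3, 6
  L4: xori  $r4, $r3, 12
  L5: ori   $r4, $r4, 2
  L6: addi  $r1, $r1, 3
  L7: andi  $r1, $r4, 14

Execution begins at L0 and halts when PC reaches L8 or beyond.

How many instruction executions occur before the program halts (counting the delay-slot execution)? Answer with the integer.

  step pc=0: xori  $r1, $r0, 10  regs=(0,10,12,15,4)
  step pc=1: sub  $r4, $r1, $r4  regs=(0,10,12,15,6)
  step pc=2: bne  $r3, $r0, L6  cond=T  regs=(0,10,12,15,6)
  step pc=3: ori   $r3, $r3, 6  regs=(0,10,12,15,6)
  step pc=6: addi  $r1, $r1, 3  regs=(0,13,12,15,6)
  step pc=7: andi  $r1, $r4, 14  regs=(0,6,12,15,6)

6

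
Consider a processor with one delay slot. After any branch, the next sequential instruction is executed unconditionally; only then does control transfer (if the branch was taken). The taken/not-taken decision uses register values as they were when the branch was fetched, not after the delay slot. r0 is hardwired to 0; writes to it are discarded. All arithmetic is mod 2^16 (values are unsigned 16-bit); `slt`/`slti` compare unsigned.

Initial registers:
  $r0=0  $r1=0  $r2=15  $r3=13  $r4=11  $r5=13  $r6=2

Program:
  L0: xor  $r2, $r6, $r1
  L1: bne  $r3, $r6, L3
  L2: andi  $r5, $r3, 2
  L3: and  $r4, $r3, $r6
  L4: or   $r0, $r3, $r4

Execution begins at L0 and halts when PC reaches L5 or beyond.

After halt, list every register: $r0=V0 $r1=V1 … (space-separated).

$r0=0 $r1=0 $r2=2 $r3=13 $r4=0 $r5=0 $r6=2

  step pc=0: xor  $r2, $r6, $r1  regs=(0,0,2,13,11,13,2)
  step pc=1: bne  $r3, $r6, L3  cond=T  regs=(0,0,2,13,11,13,2)
  step pc=2: andi  $r5, $r3, 2  regs=(0,0,2,13,11,0,2)
  step pc=3: and  $r4, $r3, $r6  regs=(0,0,2,13,0,0,2)
  step pc=4: or   $r0, $r3, $r4  regs=(0,0,2,13,0,0,2)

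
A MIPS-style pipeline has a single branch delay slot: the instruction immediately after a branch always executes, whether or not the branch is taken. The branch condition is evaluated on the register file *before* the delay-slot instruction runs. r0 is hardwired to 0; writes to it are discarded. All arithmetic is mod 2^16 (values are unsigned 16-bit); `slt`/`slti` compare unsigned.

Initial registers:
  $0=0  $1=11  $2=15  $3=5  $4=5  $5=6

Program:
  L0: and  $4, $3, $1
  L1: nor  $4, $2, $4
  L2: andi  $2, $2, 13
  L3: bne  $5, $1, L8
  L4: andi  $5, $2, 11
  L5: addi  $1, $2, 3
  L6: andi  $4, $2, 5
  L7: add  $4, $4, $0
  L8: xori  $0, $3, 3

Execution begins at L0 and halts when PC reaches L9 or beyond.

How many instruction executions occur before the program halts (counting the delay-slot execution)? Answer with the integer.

6

  step pc=0: and  $4, $3, $1  regs=(0,11,15,5,1,6)
  step pc=1: nor  $4, $2, $4  regs=(0,11,15,5,65520,6)
  step pc=2: andi  $2, $2, 13  regs=(0,11,13,5,65520,6)
  step pc=3: bne  $5, $1, L8  cond=T  regs=(0,11,13,5,65520,6)
  step pc=4: andi  $5, $2, 11  regs=(0,11,13,5,65520,9)
  step pc=8: xori  $0, $3, 3  regs=(0,11,13,5,65520,9)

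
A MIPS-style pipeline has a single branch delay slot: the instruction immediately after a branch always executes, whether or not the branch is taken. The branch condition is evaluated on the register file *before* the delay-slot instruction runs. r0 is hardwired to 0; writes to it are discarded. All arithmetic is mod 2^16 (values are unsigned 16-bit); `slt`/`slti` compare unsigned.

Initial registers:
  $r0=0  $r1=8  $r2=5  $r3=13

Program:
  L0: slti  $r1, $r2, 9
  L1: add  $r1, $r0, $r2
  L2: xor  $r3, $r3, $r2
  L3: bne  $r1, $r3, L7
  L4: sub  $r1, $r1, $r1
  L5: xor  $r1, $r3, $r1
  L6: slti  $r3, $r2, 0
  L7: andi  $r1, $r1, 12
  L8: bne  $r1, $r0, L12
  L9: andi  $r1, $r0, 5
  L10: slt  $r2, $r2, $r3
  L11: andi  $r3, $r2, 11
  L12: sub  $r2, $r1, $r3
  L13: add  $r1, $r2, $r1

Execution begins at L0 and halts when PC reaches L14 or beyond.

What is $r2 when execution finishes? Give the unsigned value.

65535

[0] slti  $r1, $r2, 9  →  {$r0:0, $r1:1, $r2:5, $r3:13}
[1] add  $r1, $r0, $r2  →  {$r0:0, $r1:5, $r2:5, $r3:13}
[2] xor  $r3, $r3, $r2  →  {$r0:0, $r1:5, $r2:5, $r3:8}
[3] bne  $r1, $r3, L7  →  {$r0:0, $r1:5, $r2:5, $r3:8}  ⟨branch taken⟩
[4] sub  $r1, $r1, $r1  →  {$r0:0, $r1:0, $r2:5, $r3:8}
[7] andi  $r1, $r1, 12  →  {$r0:0, $r1:0, $r2:5, $r3:8}
[8] bne  $r1, $r0, L12  →  {$r0:0, $r1:0, $r2:5, $r3:8}  ⟨branch fallthrough⟩
[9] andi  $r1, $r0, 5  →  {$r0:0, $r1:0, $r2:5, $r3:8}
[10] slt  $r2, $r2, $r3  →  {$r0:0, $r1:0, $r2:1, $r3:8}
[11] andi  $r3, $r2, 11  →  {$r0:0, $r1:0, $r2:1, $r3:1}
[12] sub  $r2, $r1, $r3  →  {$r0:0, $r1:0, $r2:65535, $r3:1}
[13] add  $r1, $r2, $r1  →  {$r0:0, $r1:65535, $r2:65535, $r3:1}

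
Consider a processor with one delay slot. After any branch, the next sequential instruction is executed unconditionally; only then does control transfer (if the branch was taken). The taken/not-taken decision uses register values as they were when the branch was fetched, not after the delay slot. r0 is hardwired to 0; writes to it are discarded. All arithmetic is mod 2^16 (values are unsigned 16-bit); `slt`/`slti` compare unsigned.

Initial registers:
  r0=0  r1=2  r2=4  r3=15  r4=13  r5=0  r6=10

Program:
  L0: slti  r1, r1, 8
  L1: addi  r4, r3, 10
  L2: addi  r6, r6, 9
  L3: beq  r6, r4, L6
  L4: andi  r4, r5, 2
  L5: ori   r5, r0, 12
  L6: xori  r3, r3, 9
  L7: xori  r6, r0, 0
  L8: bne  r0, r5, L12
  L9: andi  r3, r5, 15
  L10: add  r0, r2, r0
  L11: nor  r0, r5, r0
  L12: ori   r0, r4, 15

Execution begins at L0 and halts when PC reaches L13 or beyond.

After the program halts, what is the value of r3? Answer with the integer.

12

  step pc=0: slti  r1, r1, 8  regs=(0,1,4,15,13,0,10)
  step pc=1: addi  r4, r3, 10  regs=(0,1,4,15,25,0,10)
  step pc=2: addi  r6, r6, 9  regs=(0,1,4,15,25,0,19)
  step pc=3: beq  r6, r4, L6  cond=F  regs=(0,1,4,15,25,0,19)
  step pc=4: andi  r4, r5, 2  regs=(0,1,4,15,0,0,19)
  step pc=5: ori   r5, r0, 12  regs=(0,1,4,15,0,12,19)
  step pc=6: xori  r3, r3, 9  regs=(0,1,4,6,0,12,19)
  step pc=7: xori  r6, r0, 0  regs=(0,1,4,6,0,12,0)
  step pc=8: bne  r0, r5, L12  cond=T  regs=(0,1,4,6,0,12,0)
  step pc=9: andi  r3, r5, 15  regs=(0,1,4,12,0,12,0)
  step pc=12: ori   r0, r4, 15  regs=(0,1,4,12,0,12,0)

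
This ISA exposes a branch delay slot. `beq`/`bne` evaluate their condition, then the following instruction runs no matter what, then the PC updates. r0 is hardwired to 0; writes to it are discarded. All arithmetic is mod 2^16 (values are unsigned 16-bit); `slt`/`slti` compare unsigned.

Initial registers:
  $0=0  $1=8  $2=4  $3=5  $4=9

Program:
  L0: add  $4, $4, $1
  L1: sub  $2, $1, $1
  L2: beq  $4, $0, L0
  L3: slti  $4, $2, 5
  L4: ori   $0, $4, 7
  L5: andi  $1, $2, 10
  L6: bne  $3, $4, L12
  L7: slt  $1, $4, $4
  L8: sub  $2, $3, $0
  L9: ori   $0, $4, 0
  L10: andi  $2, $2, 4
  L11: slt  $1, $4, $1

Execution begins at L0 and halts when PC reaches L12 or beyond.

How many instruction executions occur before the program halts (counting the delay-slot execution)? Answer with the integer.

8

#0 add  $4, $4, $1 ; 0/8/4/5/17
#1 sub  $2, $1, $1 ; 0/8/0/5/17
#2 beq  $4, $0, L0 ; 0/8/0/5/17 ; →fallthru
#3 slti  $4, $2, 5 ; 0/8/0/5/1
#4 ori   $0, $4, 7 ; 0/8/0/5/1
#5 andi  $1, $2, 10 ; 0/0/0/5/1
#6 bne  $3, $4, L12 ; 0/0/0/5/1 ; →target
#7 slt  $1, $4, $4 ; 0/0/0/5/1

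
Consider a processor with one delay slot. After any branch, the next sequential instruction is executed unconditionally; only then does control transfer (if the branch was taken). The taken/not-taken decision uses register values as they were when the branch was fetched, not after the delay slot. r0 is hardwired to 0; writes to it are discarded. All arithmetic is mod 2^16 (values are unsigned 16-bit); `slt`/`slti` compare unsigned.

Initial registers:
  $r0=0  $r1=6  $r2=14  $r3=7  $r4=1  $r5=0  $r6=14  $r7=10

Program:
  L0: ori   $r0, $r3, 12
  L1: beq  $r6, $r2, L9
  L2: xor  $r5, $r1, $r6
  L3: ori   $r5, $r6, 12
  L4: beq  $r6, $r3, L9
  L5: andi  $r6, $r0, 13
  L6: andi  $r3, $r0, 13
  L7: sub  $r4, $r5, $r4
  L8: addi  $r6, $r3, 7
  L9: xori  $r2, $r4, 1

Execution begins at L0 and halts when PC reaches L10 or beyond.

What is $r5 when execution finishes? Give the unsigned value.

8

#0 ori   $r0, $r3, 12 ; 0/6/14/7/1/0/14/10
#1 beq  $r6, $r2, L9 ; 0/6/14/7/1/0/14/10 ; →target
#2 xor  $r5, $r1, $r6 ; 0/6/14/7/1/8/14/10
#9 xori  $r2, $r4, 1 ; 0/6/0/7/1/8/14/10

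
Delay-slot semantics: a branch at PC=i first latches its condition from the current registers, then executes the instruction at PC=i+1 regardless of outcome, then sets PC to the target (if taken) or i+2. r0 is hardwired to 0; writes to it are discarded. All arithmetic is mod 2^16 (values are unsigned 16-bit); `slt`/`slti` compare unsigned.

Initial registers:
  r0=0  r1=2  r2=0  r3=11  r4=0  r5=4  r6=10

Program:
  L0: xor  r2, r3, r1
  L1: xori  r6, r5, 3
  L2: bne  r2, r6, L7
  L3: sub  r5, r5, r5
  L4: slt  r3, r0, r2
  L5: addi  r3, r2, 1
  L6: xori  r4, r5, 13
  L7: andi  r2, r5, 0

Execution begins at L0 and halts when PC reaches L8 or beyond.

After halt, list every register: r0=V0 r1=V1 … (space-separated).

r0=0 r1=2 r2=0 r3=11 r4=0 r5=0 r6=7

PC=0  xor  r2, r3, r1        | r0=0 r1=2 r2=9 r3=11 r4=0 r5=4 r6=10
PC=1  xori  r6, r5, 3        | r0=0 r1=2 r2=9 r3=11 r4=0 r5=4 r6=7
PC=2  bne  r2, r6, L7        | r0=0 r1=2 r2=9 r3=11 r4=0 r5=4 r6=7  [TAKEN]
PC=3  sub  r5, r5, r5        | r0=0 r1=2 r2=9 r3=11 r4=0 r5=0 r6=7
PC=7  andi  r2, r5, 0        | r0=0 r1=2 r2=0 r3=11 r4=0 r5=0 r6=7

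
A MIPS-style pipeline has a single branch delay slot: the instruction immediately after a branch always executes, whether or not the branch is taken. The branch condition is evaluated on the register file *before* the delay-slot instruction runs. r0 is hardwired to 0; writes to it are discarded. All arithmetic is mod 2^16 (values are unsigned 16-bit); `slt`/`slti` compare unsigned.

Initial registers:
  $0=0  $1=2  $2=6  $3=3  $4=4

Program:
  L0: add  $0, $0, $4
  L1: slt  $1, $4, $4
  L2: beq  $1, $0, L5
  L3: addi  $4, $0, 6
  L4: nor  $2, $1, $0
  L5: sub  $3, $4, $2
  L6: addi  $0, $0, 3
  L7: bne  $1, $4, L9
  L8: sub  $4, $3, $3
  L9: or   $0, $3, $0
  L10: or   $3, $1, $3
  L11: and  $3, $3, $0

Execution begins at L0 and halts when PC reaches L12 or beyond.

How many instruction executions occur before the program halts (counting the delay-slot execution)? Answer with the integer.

  step pc=0: add  $0, $0, $4  regs=(0,2,6,3,4)
  step pc=1: slt  $1, $4, $4  regs=(0,0,6,3,4)
  step pc=2: beq  $1, $0, L5  cond=T  regs=(0,0,6,3,4)
  step pc=3: addi  $4, $0, 6  regs=(0,0,6,3,6)
  step pc=5: sub  $3, $4, $2  regs=(0,0,6,0,6)
  step pc=6: addi  $0, $0, 3  regs=(0,0,6,0,6)
  step pc=7: bne  $1, $4, L9  cond=T  regs=(0,0,6,0,6)
  step pc=8: sub  $4, $3, $3  regs=(0,0,6,0,0)
  step pc=9: or   $0, $3, $0  regs=(0,0,6,0,0)
  step pc=10: or   $3, $1, $3  regs=(0,0,6,0,0)
  step pc=11: and  $3, $3, $0  regs=(0,0,6,0,0)

11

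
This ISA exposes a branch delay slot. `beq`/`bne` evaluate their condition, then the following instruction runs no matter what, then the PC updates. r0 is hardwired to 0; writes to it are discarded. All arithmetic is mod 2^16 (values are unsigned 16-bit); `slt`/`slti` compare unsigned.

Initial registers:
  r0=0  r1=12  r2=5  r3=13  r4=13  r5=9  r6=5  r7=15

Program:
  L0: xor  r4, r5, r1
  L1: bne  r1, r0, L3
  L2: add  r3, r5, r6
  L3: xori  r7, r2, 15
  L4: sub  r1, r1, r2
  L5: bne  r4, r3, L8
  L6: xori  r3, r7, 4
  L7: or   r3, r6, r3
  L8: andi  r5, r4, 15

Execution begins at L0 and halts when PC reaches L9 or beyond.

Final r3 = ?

14

PC=0  xor  r4, r5, r1        | r0=0 r1=12 r2=5 r3=13 r4=5 r5=9 r6=5 r7=15
PC=1  bne  r1, r0, L3        | r0=0 r1=12 r2=5 r3=13 r4=5 r5=9 r6=5 r7=15  [TAKEN]
PC=2  add  r3, r5, r6        | r0=0 r1=12 r2=5 r3=14 r4=5 r5=9 r6=5 r7=15
PC=3  xori  r7, r2, 15       | r0=0 r1=12 r2=5 r3=14 r4=5 r5=9 r6=5 r7=10
PC=4  sub  r1, r1, r2        | r0=0 r1=7 r2=5 r3=14 r4=5 r5=9 r6=5 r7=10
PC=5  bne  r4, r3, L8        | r0=0 r1=7 r2=5 r3=14 r4=5 r5=9 r6=5 r7=10  [TAKEN]
PC=6  xori  r3, r7, 4        | r0=0 r1=7 r2=5 r3=14 r4=5 r5=9 r6=5 r7=10
PC=8  andi  r5, r4, 15       | r0=0 r1=7 r2=5 r3=14 r4=5 r5=5 r6=5 r7=10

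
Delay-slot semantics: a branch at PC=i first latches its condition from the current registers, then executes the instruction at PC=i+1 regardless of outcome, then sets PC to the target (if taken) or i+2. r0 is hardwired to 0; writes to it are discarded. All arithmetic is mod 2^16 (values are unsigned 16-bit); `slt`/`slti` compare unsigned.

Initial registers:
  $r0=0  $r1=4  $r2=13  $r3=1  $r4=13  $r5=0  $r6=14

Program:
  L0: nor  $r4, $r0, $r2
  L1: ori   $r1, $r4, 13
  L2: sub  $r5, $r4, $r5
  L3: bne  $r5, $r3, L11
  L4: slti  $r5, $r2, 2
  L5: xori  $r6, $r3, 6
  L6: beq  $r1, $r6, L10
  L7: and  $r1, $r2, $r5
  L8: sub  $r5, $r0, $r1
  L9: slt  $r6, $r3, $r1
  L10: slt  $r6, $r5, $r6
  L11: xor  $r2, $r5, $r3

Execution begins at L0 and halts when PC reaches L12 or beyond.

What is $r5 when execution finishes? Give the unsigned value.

0

#0 nor  $r4, $r0, $r2 ; 0/4/13/1/65522/0/14
#1 ori   $r1, $r4, 13 ; 0/65535/13/1/65522/0/14
#2 sub  $r5, $r4, $r5 ; 0/65535/13/1/65522/65522/14
#3 bne  $r5, $r3, L11 ; 0/65535/13/1/65522/65522/14 ; →target
#4 slti  $r5, $r2, 2 ; 0/65535/13/1/65522/0/14
#11 xor  $r2, $r5, $r3 ; 0/65535/1/1/65522/0/14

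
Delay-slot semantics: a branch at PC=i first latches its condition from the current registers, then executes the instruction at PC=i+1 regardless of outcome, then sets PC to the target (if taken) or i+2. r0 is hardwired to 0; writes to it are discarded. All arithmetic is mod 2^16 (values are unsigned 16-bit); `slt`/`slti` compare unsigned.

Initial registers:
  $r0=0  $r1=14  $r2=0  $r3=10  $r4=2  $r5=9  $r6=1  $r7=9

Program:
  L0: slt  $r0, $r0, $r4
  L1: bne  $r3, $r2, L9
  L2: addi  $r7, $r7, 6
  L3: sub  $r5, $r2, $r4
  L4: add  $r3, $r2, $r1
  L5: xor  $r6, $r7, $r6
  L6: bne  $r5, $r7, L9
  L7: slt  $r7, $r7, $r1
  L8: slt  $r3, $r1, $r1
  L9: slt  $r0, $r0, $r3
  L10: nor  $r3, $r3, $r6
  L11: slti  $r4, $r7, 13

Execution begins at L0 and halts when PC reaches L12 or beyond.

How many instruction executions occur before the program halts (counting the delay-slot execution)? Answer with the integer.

6

#0 slt  $r0, $r0, $r4 ; 0/14/0/10/2/9/1/9
#1 bne  $r3, $r2, L9 ; 0/14/0/10/2/9/1/9 ; →target
#2 addi  $r7, $r7, 6 ; 0/14/0/10/2/9/1/15
#9 slt  $r0, $r0, $r3 ; 0/14/0/10/2/9/1/15
#10 nor  $r3, $r3, $r6 ; 0/14/0/65524/2/9/1/15
#11 slti  $r4, $r7, 13 ; 0/14/0/65524/0/9/1/15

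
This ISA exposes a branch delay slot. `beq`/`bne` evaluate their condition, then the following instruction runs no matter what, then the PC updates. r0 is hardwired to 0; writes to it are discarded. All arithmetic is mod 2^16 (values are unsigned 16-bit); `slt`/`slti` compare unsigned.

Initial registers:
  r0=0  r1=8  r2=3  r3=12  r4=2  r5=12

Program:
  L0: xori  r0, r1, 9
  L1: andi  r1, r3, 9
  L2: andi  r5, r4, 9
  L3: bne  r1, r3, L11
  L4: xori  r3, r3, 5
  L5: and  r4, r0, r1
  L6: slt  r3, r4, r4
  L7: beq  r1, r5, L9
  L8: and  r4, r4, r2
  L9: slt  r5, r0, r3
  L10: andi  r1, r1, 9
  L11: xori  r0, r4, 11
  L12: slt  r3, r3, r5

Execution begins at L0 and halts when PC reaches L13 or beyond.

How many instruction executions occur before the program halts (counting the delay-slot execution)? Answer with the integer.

7

[0] xori  r0, r1, 9  →  {r0:0, r1:8, r2:3, r3:12, r4:2, r5:12}
[1] andi  r1, r3, 9  →  {r0:0, r1:8, r2:3, r3:12, r4:2, r5:12}
[2] andi  r5, r4, 9  →  {r0:0, r1:8, r2:3, r3:12, r4:2, r5:0}
[3] bne  r1, r3, L11  →  {r0:0, r1:8, r2:3, r3:12, r4:2, r5:0}  ⟨branch taken⟩
[4] xori  r3, r3, 5  →  {r0:0, r1:8, r2:3, r3:9, r4:2, r5:0}
[11] xori  r0, r4, 11  →  {r0:0, r1:8, r2:3, r3:9, r4:2, r5:0}
[12] slt  r3, r3, r5  →  {r0:0, r1:8, r2:3, r3:0, r4:2, r5:0}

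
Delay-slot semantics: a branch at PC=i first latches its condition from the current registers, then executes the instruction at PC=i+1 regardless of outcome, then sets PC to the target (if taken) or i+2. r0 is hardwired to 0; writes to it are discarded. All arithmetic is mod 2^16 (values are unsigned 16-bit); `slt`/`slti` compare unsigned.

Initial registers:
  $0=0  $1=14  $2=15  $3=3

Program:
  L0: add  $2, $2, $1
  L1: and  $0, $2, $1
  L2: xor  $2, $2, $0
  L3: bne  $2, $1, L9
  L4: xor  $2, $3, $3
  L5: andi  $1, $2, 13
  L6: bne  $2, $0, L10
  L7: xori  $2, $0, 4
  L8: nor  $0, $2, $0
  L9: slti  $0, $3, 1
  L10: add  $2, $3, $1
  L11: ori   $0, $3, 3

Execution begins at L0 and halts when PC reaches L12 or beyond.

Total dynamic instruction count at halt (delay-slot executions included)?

8

  step pc=0: add  $2, $2, $1  regs=(0,14,29,3)
  step pc=1: and  $0, $2, $1  regs=(0,14,29,3)
  step pc=2: xor  $2, $2, $0  regs=(0,14,29,3)
  step pc=3: bne  $2, $1, L9  cond=T  regs=(0,14,29,3)
  step pc=4: xor  $2, $3, $3  regs=(0,14,0,3)
  step pc=9: slti  $0, $3, 1  regs=(0,14,0,3)
  step pc=10: add  $2, $3, $1  regs=(0,14,17,3)
  step pc=11: ori   $0, $3, 3  regs=(0,14,17,3)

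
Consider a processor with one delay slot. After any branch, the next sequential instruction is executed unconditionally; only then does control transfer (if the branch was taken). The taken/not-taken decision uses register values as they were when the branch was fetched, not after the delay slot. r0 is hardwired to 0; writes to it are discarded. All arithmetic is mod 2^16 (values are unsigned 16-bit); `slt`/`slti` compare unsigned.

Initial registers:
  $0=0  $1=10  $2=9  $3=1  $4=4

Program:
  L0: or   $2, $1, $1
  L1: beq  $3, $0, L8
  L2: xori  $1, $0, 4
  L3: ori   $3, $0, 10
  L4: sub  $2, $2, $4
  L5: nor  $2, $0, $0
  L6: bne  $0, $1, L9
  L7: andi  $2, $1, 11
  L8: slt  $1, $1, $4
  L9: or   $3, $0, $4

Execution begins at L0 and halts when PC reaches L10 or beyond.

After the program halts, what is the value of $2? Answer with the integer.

#0 or   $2, $1, $1 ; 0/10/10/1/4
#1 beq  $3, $0, L8 ; 0/10/10/1/4 ; →fallthru
#2 xori  $1, $0, 4 ; 0/4/10/1/4
#3 ori   $3, $0, 10 ; 0/4/10/10/4
#4 sub  $2, $2, $4 ; 0/4/6/10/4
#5 nor  $2, $0, $0 ; 0/4/65535/10/4
#6 bne  $0, $1, L9 ; 0/4/65535/10/4 ; →target
#7 andi  $2, $1, 11 ; 0/4/0/10/4
#9 or   $3, $0, $4 ; 0/4/0/4/4

0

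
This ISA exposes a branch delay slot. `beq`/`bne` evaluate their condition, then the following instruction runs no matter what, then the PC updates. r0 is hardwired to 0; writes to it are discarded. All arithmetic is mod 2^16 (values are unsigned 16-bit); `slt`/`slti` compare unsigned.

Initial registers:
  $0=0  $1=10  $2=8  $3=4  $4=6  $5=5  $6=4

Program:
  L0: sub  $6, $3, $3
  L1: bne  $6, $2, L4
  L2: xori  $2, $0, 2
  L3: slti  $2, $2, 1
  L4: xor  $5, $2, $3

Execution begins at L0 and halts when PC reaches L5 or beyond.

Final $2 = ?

[0] sub  $6, $3, $3  →  {$0:0, $1:10, $2:8, $3:4, $4:6, $5:5, $6:0}
[1] bne  $6, $2, L4  →  {$0:0, $1:10, $2:8, $3:4, $4:6, $5:5, $6:0}  ⟨branch taken⟩
[2] xori  $2, $0, 2  →  {$0:0, $1:10, $2:2, $3:4, $4:6, $5:5, $6:0}
[4] xor  $5, $2, $3  →  {$0:0, $1:10, $2:2, $3:4, $4:6, $5:6, $6:0}

2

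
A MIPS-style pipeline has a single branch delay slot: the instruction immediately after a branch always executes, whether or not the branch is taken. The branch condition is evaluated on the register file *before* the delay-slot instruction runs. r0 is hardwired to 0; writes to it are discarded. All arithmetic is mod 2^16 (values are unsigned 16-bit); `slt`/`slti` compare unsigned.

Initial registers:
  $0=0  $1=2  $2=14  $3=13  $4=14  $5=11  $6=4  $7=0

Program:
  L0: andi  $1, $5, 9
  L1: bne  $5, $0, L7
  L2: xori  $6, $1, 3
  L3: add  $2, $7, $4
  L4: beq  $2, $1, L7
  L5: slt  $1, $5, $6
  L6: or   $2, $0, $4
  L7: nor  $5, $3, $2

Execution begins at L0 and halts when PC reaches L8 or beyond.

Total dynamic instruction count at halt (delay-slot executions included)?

4

  step pc=0: andi  $1, $5, 9  regs=(0,9,14,13,14,11,4,0)
  step pc=1: bne  $5, $0, L7  cond=T  regs=(0,9,14,13,14,11,4,0)
  step pc=2: xori  $6, $1, 3  regs=(0,9,14,13,14,11,10,0)
  step pc=7: nor  $5, $3, $2  regs=(0,9,14,13,14,65520,10,0)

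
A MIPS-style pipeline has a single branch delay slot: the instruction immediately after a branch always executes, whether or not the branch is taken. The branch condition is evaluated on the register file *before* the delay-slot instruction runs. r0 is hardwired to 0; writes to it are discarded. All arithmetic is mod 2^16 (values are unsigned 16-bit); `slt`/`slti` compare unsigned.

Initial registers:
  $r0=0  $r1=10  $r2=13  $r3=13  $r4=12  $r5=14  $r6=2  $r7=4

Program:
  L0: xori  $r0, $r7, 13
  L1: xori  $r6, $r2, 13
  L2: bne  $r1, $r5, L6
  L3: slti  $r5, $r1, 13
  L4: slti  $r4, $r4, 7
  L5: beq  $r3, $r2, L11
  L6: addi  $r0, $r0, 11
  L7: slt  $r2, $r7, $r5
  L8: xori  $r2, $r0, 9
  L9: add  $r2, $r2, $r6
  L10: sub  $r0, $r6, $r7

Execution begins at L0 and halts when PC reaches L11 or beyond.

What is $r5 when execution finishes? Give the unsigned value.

[0] xori  $r0, $r7, 13  →  {$r0:0, $r1:10, $r2:13, $r3:13, $r4:12, $r5:14, $r6:2, $r7:4}
[1] xori  $r6, $r2, 13  →  {$r0:0, $r1:10, $r2:13, $r3:13, $r4:12, $r5:14, $r6:0, $r7:4}
[2] bne  $r1, $r5, L6  →  {$r0:0, $r1:10, $r2:13, $r3:13, $r4:12, $r5:14, $r6:0, $r7:4}  ⟨branch taken⟩
[3] slti  $r5, $r1, 13  →  {$r0:0, $r1:10, $r2:13, $r3:13, $r4:12, $r5:1, $r6:0, $r7:4}
[6] addi  $r0, $r0, 11  →  {$r0:0, $r1:10, $r2:13, $r3:13, $r4:12, $r5:1, $r6:0, $r7:4}
[7] slt  $r2, $r7, $r5  →  {$r0:0, $r1:10, $r2:0, $r3:13, $r4:12, $r5:1, $r6:0, $r7:4}
[8] xori  $r2, $r0, 9  →  {$r0:0, $r1:10, $r2:9, $r3:13, $r4:12, $r5:1, $r6:0, $r7:4}
[9] add  $r2, $r2, $r6  →  {$r0:0, $r1:10, $r2:9, $r3:13, $r4:12, $r5:1, $r6:0, $r7:4}
[10] sub  $r0, $r6, $r7  →  {$r0:0, $r1:10, $r2:9, $r3:13, $r4:12, $r5:1, $r6:0, $r7:4}

1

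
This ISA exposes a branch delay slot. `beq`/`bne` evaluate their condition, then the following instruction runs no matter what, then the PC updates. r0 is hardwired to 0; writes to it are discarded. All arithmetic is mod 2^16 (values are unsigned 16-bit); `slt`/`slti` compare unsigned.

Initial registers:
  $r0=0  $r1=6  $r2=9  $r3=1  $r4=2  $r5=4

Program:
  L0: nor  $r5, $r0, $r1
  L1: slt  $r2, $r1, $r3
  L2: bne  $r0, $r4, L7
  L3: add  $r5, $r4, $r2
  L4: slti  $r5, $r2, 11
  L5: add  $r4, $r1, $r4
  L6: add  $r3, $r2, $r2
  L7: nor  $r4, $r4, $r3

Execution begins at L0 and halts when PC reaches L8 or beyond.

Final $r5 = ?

#0 nor  $r5, $r0, $r1 ; 0/6/9/1/2/65529
#1 slt  $r2, $r1, $r3 ; 0/6/0/1/2/65529
#2 bne  $r0, $r4, L7 ; 0/6/0/1/2/65529 ; →target
#3 add  $r5, $r4, $r2 ; 0/6/0/1/2/2
#7 nor  $r4, $r4, $r3 ; 0/6/0/1/65532/2

2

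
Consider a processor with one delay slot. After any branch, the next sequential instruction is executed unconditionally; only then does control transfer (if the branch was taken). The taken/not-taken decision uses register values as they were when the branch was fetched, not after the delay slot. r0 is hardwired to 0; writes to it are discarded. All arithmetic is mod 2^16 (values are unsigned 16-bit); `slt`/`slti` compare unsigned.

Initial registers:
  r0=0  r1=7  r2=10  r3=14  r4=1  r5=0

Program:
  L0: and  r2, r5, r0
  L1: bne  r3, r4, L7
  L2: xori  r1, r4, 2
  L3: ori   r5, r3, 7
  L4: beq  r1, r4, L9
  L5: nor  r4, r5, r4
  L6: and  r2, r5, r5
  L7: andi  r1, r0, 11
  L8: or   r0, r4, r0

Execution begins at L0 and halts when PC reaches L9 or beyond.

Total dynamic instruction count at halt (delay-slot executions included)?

5

[0] and  r2, r5, r0  →  {r0:0, r1:7, r2:0, r3:14, r4:1, r5:0}
[1] bne  r3, r4, L7  →  {r0:0, r1:7, r2:0, r3:14, r4:1, r5:0}  ⟨branch taken⟩
[2] xori  r1, r4, 2  →  {r0:0, r1:3, r2:0, r3:14, r4:1, r5:0}
[7] andi  r1, r0, 11  →  {r0:0, r1:0, r2:0, r3:14, r4:1, r5:0}
[8] or   r0, r4, r0  →  {r0:0, r1:0, r2:0, r3:14, r4:1, r5:0}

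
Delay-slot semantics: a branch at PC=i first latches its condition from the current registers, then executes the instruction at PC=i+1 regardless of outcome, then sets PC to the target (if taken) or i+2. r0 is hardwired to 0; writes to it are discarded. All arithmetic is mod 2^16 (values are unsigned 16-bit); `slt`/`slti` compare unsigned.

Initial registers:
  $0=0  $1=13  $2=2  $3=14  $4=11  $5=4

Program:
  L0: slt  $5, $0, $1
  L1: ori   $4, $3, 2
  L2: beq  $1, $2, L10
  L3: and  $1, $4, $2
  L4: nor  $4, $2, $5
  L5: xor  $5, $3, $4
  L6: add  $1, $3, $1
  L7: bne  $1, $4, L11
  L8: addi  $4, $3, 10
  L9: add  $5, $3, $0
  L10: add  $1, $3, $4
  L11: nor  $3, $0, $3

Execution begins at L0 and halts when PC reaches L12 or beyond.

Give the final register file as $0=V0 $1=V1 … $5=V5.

$0=0 $1=16 $2=2 $3=65521 $4=24 $5=65522

PC=0  slt  $5, $0, $1        | $0=0 $1=13 $2=2 $3=14 $4=11 $5=1
PC=1  ori   $4, $3, 2        | $0=0 $1=13 $2=2 $3=14 $4=14 $5=1
PC=2  beq  $1, $2, L10       | $0=0 $1=13 $2=2 $3=14 $4=14 $5=1  [not taken]
PC=3  and  $1, $4, $2        | $0=0 $1=2 $2=2 $3=14 $4=14 $5=1
PC=4  nor  $4, $2, $5        | $0=0 $1=2 $2=2 $3=14 $4=65532 $5=1
PC=5  xor  $5, $3, $4        | $0=0 $1=2 $2=2 $3=14 $4=65532 $5=65522
PC=6  add  $1, $3, $1        | $0=0 $1=16 $2=2 $3=14 $4=65532 $5=65522
PC=7  bne  $1, $4, L11       | $0=0 $1=16 $2=2 $3=14 $4=65532 $5=65522  [TAKEN]
PC=8  addi  $4, $3, 10       | $0=0 $1=16 $2=2 $3=14 $4=24 $5=65522
PC=11 nor  $3, $0, $3        | $0=0 $1=16 $2=2 $3=65521 $4=24 $5=65522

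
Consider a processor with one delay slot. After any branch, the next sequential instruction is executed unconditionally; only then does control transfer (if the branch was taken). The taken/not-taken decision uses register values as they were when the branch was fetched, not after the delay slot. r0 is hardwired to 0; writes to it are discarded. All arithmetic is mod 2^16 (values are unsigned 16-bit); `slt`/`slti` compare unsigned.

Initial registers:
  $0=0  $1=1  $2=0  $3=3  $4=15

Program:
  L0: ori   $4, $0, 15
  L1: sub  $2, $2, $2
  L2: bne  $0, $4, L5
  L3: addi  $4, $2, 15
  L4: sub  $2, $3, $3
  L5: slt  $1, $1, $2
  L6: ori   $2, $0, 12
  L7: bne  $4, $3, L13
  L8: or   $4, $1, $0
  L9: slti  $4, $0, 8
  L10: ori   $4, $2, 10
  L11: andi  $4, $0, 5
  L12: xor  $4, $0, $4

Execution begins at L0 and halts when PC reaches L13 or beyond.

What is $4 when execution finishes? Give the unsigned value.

0

#0 ori   $4, $0, 15 ; 0/1/0/3/15
#1 sub  $2, $2, $2 ; 0/1/0/3/15
#2 bne  $0, $4, L5 ; 0/1/0/3/15 ; →target
#3 addi  $4, $2, 15 ; 0/1/0/3/15
#5 slt  $1, $1, $2 ; 0/0/0/3/15
#6 ori   $2, $0, 12 ; 0/0/12/3/15
#7 bne  $4, $3, L13 ; 0/0/12/3/15 ; →target
#8 or   $4, $1, $0 ; 0/0/12/3/0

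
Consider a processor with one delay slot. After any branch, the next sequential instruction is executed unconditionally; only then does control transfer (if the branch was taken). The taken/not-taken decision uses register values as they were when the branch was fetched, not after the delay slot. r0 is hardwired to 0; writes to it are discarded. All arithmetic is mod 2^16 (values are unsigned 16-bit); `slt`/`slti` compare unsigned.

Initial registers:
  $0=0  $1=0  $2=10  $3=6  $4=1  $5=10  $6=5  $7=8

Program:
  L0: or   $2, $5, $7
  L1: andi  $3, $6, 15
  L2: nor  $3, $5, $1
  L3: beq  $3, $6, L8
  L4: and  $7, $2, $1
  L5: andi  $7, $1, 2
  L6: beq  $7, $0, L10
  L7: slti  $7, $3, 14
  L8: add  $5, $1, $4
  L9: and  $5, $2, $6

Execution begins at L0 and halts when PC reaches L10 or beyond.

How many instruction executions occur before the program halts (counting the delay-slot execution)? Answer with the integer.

[0] or   $2, $5, $7  →  {$0:0, $1:0, $2:10, $3:6, $4:1, $5:10, $6:5, $7:8}
[1] andi  $3, $6, 15  →  {$0:0, $1:0, $2:10, $3:5, $4:1, $5:10, $6:5, $7:8}
[2] nor  $3, $5, $1  →  {$0:0, $1:0, $2:10, $3:65525, $4:1, $5:10, $6:5, $7:8}
[3] beq  $3, $6, L8  →  {$0:0, $1:0, $2:10, $3:65525, $4:1, $5:10, $6:5, $7:8}  ⟨branch fallthrough⟩
[4] and  $7, $2, $1  →  {$0:0, $1:0, $2:10, $3:65525, $4:1, $5:10, $6:5, $7:0}
[5] andi  $7, $1, 2  →  {$0:0, $1:0, $2:10, $3:65525, $4:1, $5:10, $6:5, $7:0}
[6] beq  $7, $0, L10  →  {$0:0, $1:0, $2:10, $3:65525, $4:1, $5:10, $6:5, $7:0}  ⟨branch taken⟩
[7] slti  $7, $3, 14  →  {$0:0, $1:0, $2:10, $3:65525, $4:1, $5:10, $6:5, $7:0}

8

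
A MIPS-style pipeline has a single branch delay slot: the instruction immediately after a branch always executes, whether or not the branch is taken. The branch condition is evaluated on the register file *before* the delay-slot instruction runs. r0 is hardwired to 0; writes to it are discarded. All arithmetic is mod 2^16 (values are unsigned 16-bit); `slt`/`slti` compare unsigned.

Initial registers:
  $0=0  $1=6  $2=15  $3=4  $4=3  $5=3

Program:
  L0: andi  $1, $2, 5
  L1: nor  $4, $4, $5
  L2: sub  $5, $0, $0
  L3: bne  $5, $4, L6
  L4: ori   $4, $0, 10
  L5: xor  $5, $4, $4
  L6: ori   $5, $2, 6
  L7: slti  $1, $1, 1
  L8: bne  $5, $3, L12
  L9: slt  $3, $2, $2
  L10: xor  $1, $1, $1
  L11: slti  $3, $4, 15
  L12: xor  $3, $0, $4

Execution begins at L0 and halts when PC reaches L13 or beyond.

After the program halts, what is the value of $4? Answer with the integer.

10

PC=0  andi  $1, $2, 5        | $0=0 $1=5 $2=15 $3=4 $4=3 $5=3
PC=1  nor  $4, $4, $5        | $0=0 $1=5 $2=15 $3=4 $4=65532 $5=3
PC=2  sub  $5, $0, $0        | $0=0 $1=5 $2=15 $3=4 $4=65532 $5=0
PC=3  bne  $5, $4, L6        | $0=0 $1=5 $2=15 $3=4 $4=65532 $5=0  [TAKEN]
PC=4  ori   $4, $0, 10       | $0=0 $1=5 $2=15 $3=4 $4=10 $5=0
PC=6  ori   $5, $2, 6        | $0=0 $1=5 $2=15 $3=4 $4=10 $5=15
PC=7  slti  $1, $1, 1        | $0=0 $1=0 $2=15 $3=4 $4=10 $5=15
PC=8  bne  $5, $3, L12       | $0=0 $1=0 $2=15 $3=4 $4=10 $5=15  [TAKEN]
PC=9  slt  $3, $2, $2        | $0=0 $1=0 $2=15 $3=0 $4=10 $5=15
PC=12 xor  $3, $0, $4        | $0=0 $1=0 $2=15 $3=10 $4=10 $5=15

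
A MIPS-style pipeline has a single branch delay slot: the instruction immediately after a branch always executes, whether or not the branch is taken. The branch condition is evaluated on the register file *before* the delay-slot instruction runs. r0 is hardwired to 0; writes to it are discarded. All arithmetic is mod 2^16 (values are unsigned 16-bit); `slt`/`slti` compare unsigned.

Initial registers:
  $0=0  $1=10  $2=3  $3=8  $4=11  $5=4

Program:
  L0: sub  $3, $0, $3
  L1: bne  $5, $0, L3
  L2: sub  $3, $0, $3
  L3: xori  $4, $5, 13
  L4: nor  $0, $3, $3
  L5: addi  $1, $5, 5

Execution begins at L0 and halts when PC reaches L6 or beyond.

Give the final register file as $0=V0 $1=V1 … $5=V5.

  step pc=0: sub  $3, $0, $3  regs=(0,10,3,65528,11,4)
  step pc=1: bne  $5, $0, L3  cond=T  regs=(0,10,3,65528,11,4)
  step pc=2: sub  $3, $0, $3  regs=(0,10,3,8,11,4)
  step pc=3: xori  $4, $5, 13  regs=(0,10,3,8,9,4)
  step pc=4: nor  $0, $3, $3  regs=(0,10,3,8,9,4)
  step pc=5: addi  $1, $5, 5  regs=(0,9,3,8,9,4)

$0=0 $1=9 $2=3 $3=8 $4=9 $5=4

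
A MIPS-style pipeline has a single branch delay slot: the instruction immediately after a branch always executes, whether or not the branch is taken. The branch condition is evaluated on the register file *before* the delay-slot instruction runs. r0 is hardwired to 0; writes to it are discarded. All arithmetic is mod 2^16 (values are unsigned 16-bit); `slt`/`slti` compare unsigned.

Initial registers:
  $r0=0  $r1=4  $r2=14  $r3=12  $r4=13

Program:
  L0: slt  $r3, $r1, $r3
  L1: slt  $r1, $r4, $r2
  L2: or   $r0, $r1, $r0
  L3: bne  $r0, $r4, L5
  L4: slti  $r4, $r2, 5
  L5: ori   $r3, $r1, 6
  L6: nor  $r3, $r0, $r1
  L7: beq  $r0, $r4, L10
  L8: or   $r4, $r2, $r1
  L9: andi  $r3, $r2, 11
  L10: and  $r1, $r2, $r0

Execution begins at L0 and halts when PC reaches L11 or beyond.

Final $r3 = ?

65534

[0] slt  $r3, $r1, $r3  →  {$r0:0, $r1:4, $r2:14, $r3:1, $r4:13}
[1] slt  $r1, $r4, $r2  →  {$r0:0, $r1:1, $r2:14, $r3:1, $r4:13}
[2] or   $r0, $r1, $r0  →  {$r0:0, $r1:1, $r2:14, $r3:1, $r4:13}
[3] bne  $r0, $r4, L5  →  {$r0:0, $r1:1, $r2:14, $r3:1, $r4:13}  ⟨branch taken⟩
[4] slti  $r4, $r2, 5  →  {$r0:0, $r1:1, $r2:14, $r3:1, $r4:0}
[5] ori   $r3, $r1, 6  →  {$r0:0, $r1:1, $r2:14, $r3:7, $r4:0}
[6] nor  $r3, $r0, $r1  →  {$r0:0, $r1:1, $r2:14, $r3:65534, $r4:0}
[7] beq  $r0, $r4, L10  →  {$r0:0, $r1:1, $r2:14, $r3:65534, $r4:0}  ⟨branch taken⟩
[8] or   $r4, $r2, $r1  →  {$r0:0, $r1:1, $r2:14, $r3:65534, $r4:15}
[10] and  $r1, $r2, $r0  →  {$r0:0, $r1:0, $r2:14, $r3:65534, $r4:15}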